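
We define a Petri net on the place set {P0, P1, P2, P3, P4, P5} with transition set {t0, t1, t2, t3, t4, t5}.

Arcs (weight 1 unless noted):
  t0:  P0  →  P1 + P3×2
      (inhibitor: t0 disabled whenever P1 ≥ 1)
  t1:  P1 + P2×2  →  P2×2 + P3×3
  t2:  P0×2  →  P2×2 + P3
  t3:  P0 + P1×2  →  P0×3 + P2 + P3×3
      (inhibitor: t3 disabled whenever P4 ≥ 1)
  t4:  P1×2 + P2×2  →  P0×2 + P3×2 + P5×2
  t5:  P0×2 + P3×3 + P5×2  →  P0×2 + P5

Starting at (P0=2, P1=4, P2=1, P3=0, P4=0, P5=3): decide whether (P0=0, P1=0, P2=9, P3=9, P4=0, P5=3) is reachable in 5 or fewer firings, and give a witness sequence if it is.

YES — reachable via ⟨t3, t2, t3, t2, t2⟩ (5 firings)

step 1: fire t3:  (P0=2, P1=4, P2=1, P3=0, P4=0, P5=3) → (P0=4, P1=2, P2=2, P3=3, P4=0, P5=3)
step 2: fire t2:  (P0=4, P1=2, P2=2, P3=3, P4=0, P5=3) → (P0=2, P1=2, P2=4, P3=4, P4=0, P5=3)
step 3: fire t3:  (P0=2, P1=2, P2=4, P3=4, P4=0, P5=3) → (P0=4, P1=0, P2=5, P3=7, P4=0, P5=3)
step 4: fire t2:  (P0=4, P1=0, P2=5, P3=7, P4=0, P5=3) → (P0=2, P1=0, P2=7, P3=8, P4=0, P5=3)
step 5: fire t2:  (P0=2, P1=0, P2=7, P3=8, P4=0, P5=3) → (P0=0, P1=0, P2=9, P3=9, P4=0, P5=3)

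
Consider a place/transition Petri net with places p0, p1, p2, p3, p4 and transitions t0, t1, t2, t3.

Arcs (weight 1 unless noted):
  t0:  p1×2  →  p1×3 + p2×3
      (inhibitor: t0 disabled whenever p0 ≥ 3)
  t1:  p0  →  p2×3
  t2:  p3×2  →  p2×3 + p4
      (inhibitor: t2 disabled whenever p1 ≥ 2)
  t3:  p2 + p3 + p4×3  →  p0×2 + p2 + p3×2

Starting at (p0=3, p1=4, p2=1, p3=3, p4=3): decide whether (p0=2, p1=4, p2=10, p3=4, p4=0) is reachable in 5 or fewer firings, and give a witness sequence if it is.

YES — reachable via ⟨t1, t1, t1, t3⟩ (4 firings)

step 1: fire t1:  (p0=3, p1=4, p2=1, p3=3, p4=3) → (p0=2, p1=4, p2=4, p3=3, p4=3)
step 2: fire t1:  (p0=2, p1=4, p2=4, p3=3, p4=3) → (p0=1, p1=4, p2=7, p3=3, p4=3)
step 3: fire t1:  (p0=1, p1=4, p2=7, p3=3, p4=3) → (p0=0, p1=4, p2=10, p3=3, p4=3)
step 4: fire t3:  (p0=0, p1=4, p2=10, p3=3, p4=3) → (p0=2, p1=4, p2=10, p3=4, p4=0)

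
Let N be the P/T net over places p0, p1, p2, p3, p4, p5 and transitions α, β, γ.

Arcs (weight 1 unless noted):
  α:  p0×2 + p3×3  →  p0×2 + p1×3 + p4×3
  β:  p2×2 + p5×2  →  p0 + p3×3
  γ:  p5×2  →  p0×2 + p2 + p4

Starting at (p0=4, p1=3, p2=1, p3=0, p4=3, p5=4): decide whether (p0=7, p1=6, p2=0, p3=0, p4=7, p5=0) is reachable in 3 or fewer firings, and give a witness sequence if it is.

YES — reachable via ⟨γ, β, α⟩ (3 firings)

step 1: fire γ:  (p0=4, p1=3, p2=1, p3=0, p4=3, p5=4) → (p0=6, p1=3, p2=2, p3=0, p4=4, p5=2)
step 2: fire β:  (p0=6, p1=3, p2=2, p3=0, p4=4, p5=2) → (p0=7, p1=3, p2=0, p3=3, p4=4, p5=0)
step 3: fire α:  (p0=7, p1=3, p2=0, p3=3, p4=4, p5=0) → (p0=7, p1=6, p2=0, p3=0, p4=7, p5=0)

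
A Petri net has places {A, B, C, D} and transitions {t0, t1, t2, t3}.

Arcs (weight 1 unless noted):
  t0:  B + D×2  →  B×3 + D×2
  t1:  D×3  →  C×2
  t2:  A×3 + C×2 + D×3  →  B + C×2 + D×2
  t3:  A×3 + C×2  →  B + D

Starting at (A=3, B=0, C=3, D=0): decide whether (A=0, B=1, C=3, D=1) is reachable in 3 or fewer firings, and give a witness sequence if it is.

depth 0: 1 marking
depth 1: 2 markings reached so far
depth 2: 2 markings reached so far
(frontier empty at depth 2; search complete)
target is not among the 2 markings reachable within 3 steps

NO — not reachable within 3 firings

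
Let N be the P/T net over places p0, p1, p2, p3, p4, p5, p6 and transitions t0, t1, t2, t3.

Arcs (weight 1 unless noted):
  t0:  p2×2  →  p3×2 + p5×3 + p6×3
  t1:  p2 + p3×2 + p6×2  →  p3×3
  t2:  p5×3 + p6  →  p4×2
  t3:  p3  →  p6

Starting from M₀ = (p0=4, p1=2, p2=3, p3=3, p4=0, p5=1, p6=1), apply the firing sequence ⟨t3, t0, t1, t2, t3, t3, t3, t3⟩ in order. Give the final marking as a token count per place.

step 1: fire t3:  (p0=4, p1=2, p2=3, p3=3, p4=0, p5=1, p6=1) → (p0=4, p1=2, p2=3, p3=2, p4=0, p5=1, p6=2)
step 2: fire t0:  (p0=4, p1=2, p2=3, p3=2, p4=0, p5=1, p6=2) → (p0=4, p1=2, p2=1, p3=4, p4=0, p5=4, p6=5)
step 3: fire t1:  (p0=4, p1=2, p2=1, p3=4, p4=0, p5=4, p6=5) → (p0=4, p1=2, p2=0, p3=5, p4=0, p5=4, p6=3)
step 4: fire t2:  (p0=4, p1=2, p2=0, p3=5, p4=0, p5=4, p6=3) → (p0=4, p1=2, p2=0, p3=5, p4=2, p5=1, p6=2)
step 5: fire t3:  (p0=4, p1=2, p2=0, p3=5, p4=2, p5=1, p6=2) → (p0=4, p1=2, p2=0, p3=4, p4=2, p5=1, p6=3)
step 6: fire t3:  (p0=4, p1=2, p2=0, p3=4, p4=2, p5=1, p6=3) → (p0=4, p1=2, p2=0, p3=3, p4=2, p5=1, p6=4)
step 7: fire t3:  (p0=4, p1=2, p2=0, p3=3, p4=2, p5=1, p6=4) → (p0=4, p1=2, p2=0, p3=2, p4=2, p5=1, p6=5)
step 8: fire t3:  (p0=4, p1=2, p2=0, p3=2, p4=2, p5=1, p6=5) → (p0=4, p1=2, p2=0, p3=1, p4=2, p5=1, p6=6)

(p0=4, p1=2, p2=0, p3=1, p4=2, p5=1, p6=6)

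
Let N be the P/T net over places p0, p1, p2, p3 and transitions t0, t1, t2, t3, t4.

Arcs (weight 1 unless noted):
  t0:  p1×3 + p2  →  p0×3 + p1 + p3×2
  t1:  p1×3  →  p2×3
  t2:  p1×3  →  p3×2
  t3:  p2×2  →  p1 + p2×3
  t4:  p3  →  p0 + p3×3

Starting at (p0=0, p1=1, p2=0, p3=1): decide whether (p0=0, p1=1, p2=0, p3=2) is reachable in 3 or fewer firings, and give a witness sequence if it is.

NO — not reachable within 3 firings

depth 0: 1 marking
depth 1: 2 markings reached so far
depth 2: 3 markings reached so far
depth 3: 4 markings reached so far
target is not among the 4 markings reachable within 3 steps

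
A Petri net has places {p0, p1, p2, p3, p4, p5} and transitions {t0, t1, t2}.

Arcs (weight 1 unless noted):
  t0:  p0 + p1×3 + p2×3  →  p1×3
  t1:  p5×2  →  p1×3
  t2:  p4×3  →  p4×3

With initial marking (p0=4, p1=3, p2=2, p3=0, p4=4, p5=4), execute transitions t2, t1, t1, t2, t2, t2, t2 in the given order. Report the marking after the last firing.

step 1: fire t2:  (p0=4, p1=3, p2=2, p3=0, p4=4, p5=4) → (p0=4, p1=3, p2=2, p3=0, p4=4, p5=4)
step 2: fire t1:  (p0=4, p1=3, p2=2, p3=0, p4=4, p5=4) → (p0=4, p1=6, p2=2, p3=0, p4=4, p5=2)
step 3: fire t1:  (p0=4, p1=6, p2=2, p3=0, p4=4, p5=2) → (p0=4, p1=9, p2=2, p3=0, p4=4, p5=0)
step 4: fire t2:  (p0=4, p1=9, p2=2, p3=0, p4=4, p5=0) → (p0=4, p1=9, p2=2, p3=0, p4=4, p5=0)
step 5: fire t2:  (p0=4, p1=9, p2=2, p3=0, p4=4, p5=0) → (p0=4, p1=9, p2=2, p3=0, p4=4, p5=0)
step 6: fire t2:  (p0=4, p1=9, p2=2, p3=0, p4=4, p5=0) → (p0=4, p1=9, p2=2, p3=0, p4=4, p5=0)
step 7: fire t2:  (p0=4, p1=9, p2=2, p3=0, p4=4, p5=0) → (p0=4, p1=9, p2=2, p3=0, p4=4, p5=0)

(p0=4, p1=9, p2=2, p3=0, p4=4, p5=0)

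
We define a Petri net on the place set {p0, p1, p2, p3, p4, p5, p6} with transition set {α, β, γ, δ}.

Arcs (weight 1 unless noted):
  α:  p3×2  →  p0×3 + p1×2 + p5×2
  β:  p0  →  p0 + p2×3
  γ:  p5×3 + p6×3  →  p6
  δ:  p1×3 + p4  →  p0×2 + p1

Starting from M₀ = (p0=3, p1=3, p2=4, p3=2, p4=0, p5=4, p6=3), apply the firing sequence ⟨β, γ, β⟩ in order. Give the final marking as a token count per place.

(p0=3, p1=3, p2=10, p3=2, p4=0, p5=1, p6=1)

step 1: fire β:  (p0=3, p1=3, p2=4, p3=2, p4=0, p5=4, p6=3) → (p0=3, p1=3, p2=7, p3=2, p4=0, p5=4, p6=3)
step 2: fire γ:  (p0=3, p1=3, p2=7, p3=2, p4=0, p5=4, p6=3) → (p0=3, p1=3, p2=7, p3=2, p4=0, p5=1, p6=1)
step 3: fire β:  (p0=3, p1=3, p2=7, p3=2, p4=0, p5=1, p6=1) → (p0=3, p1=3, p2=10, p3=2, p4=0, p5=1, p6=1)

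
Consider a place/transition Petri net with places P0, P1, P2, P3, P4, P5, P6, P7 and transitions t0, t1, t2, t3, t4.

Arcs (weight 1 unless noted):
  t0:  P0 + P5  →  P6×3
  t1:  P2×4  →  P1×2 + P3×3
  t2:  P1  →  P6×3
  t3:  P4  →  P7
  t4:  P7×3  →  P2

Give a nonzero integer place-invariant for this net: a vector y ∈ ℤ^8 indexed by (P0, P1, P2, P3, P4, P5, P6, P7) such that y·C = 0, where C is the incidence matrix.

Incidence matrix C (rows=places, cols=transitions):
       t0   t1   t2   t3   t4
   P0  -1    0    0    0    0
   P1   0    2   -1    0    0
   P2   0   -4    0    0    1
   P3   0    3    0    0    0
   P4   0    0    0   -1    0
   P5  -1    0    0    0    0
   P6   3    0    3    0    0
   P7   0    0    0    1   -3

Candidate y = [1, 0, 0, 0, 0, -1, 0, 0]; check y·C column-wise:
  col t0: 1·-1 + -1·-1 + 0·3 = 0
  col t1: 1·0 + 0·2 + 0·-4 + 0·3 + -1·0 = 0
  col t2: 1·0 + 0·-1 + -1·0 + 0·3 = 0
  col t3: 1·0 + 0·-1 + -1·0 + 0·1 = 0
  col t4: 1·0 + 0·1 + -1·0 + 0·-3 = 0

y = (P0:1, P1:0, P2:0, P3:0, P4:0, P5:-1, P6:0, P7:0)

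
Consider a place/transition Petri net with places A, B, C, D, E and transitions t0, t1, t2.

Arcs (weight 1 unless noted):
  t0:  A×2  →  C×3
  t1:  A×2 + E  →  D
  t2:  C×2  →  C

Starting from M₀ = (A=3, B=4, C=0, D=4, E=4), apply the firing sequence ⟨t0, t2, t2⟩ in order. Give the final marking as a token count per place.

step 1: fire t0:  (A=3, B=4, C=0, D=4, E=4) → (A=1, B=4, C=3, D=4, E=4)
step 2: fire t2:  (A=1, B=4, C=3, D=4, E=4) → (A=1, B=4, C=2, D=4, E=4)
step 3: fire t2:  (A=1, B=4, C=2, D=4, E=4) → (A=1, B=4, C=1, D=4, E=4)

(A=1, B=4, C=1, D=4, E=4)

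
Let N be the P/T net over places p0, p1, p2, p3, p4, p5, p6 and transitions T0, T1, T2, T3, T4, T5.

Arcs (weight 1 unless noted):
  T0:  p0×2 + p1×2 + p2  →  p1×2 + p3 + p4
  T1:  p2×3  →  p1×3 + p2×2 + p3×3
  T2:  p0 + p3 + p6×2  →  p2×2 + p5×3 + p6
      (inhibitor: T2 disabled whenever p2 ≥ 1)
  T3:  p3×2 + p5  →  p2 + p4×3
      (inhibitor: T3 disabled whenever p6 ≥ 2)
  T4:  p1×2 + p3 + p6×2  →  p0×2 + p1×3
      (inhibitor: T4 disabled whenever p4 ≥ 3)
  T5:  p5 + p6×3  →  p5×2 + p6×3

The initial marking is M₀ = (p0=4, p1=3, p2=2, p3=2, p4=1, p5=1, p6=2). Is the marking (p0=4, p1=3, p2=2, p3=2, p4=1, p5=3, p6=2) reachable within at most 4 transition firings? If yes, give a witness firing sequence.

depth 0: 1 marking
depth 1: 3 markings reached so far
depth 2: 5 markings reached so far
depth 3: 7 markings reached so far
depth 4: 8 markings reached so far
target is not among the 8 markings reachable within 4 steps

NO — not reachable within 4 firings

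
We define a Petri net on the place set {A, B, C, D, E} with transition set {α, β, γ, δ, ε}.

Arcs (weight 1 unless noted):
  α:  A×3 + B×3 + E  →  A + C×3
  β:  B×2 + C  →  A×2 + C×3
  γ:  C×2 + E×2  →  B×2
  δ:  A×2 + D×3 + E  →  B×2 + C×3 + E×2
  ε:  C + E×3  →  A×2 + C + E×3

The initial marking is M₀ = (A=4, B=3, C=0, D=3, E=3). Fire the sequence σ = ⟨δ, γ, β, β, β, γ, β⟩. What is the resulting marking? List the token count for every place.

step 1: fire δ:  (A=4, B=3, C=0, D=3, E=3) → (A=2, B=5, C=3, D=0, E=4)
step 2: fire γ:  (A=2, B=5, C=3, D=0, E=4) → (A=2, B=7, C=1, D=0, E=2)
step 3: fire β:  (A=2, B=7, C=1, D=0, E=2) → (A=4, B=5, C=3, D=0, E=2)
step 4: fire β:  (A=4, B=5, C=3, D=0, E=2) → (A=6, B=3, C=5, D=0, E=2)
step 5: fire β:  (A=6, B=3, C=5, D=0, E=2) → (A=8, B=1, C=7, D=0, E=2)
step 6: fire γ:  (A=8, B=1, C=7, D=0, E=2) → (A=8, B=3, C=5, D=0, E=0)
step 7: fire β:  (A=8, B=3, C=5, D=0, E=0) → (A=10, B=1, C=7, D=0, E=0)

(A=10, B=1, C=7, D=0, E=0)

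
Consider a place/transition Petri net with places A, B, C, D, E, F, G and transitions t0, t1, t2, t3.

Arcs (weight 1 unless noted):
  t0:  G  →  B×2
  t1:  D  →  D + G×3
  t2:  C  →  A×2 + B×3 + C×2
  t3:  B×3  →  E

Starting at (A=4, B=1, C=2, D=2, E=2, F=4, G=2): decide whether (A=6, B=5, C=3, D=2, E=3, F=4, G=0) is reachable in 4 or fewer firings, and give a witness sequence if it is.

step 1: fire t0:  (A=4, B=1, C=2, D=2, E=2, F=4, G=2) → (A=4, B=3, C=2, D=2, E=2, F=4, G=1)
step 2: fire t0:  (A=4, B=3, C=2, D=2, E=2, F=4, G=1) → (A=4, B=5, C=2, D=2, E=2, F=4, G=0)
step 3: fire t2:  (A=4, B=5, C=2, D=2, E=2, F=4, G=0) → (A=6, B=8, C=3, D=2, E=2, F=4, G=0)
step 4: fire t3:  (A=6, B=8, C=3, D=2, E=2, F=4, G=0) → (A=6, B=5, C=3, D=2, E=3, F=4, G=0)

YES — reachable via ⟨t0, t0, t2, t3⟩ (4 firings)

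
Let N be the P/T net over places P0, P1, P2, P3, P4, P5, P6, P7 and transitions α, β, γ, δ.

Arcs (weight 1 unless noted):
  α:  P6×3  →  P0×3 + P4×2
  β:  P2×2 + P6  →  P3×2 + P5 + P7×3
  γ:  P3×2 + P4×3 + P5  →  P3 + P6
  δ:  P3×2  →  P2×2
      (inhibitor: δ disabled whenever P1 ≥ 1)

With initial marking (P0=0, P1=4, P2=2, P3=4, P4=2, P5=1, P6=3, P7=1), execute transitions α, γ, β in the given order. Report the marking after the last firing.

step 1: fire α:  (P0=0, P1=4, P2=2, P3=4, P4=2, P5=1, P6=3, P7=1) → (P0=3, P1=4, P2=2, P3=4, P4=4, P5=1, P6=0, P7=1)
step 2: fire γ:  (P0=3, P1=4, P2=2, P3=4, P4=4, P5=1, P6=0, P7=1) → (P0=3, P1=4, P2=2, P3=3, P4=1, P5=0, P6=1, P7=1)
step 3: fire β:  (P0=3, P1=4, P2=2, P3=3, P4=1, P5=0, P6=1, P7=1) → (P0=3, P1=4, P2=0, P3=5, P4=1, P5=1, P6=0, P7=4)

(P0=3, P1=4, P2=0, P3=5, P4=1, P5=1, P6=0, P7=4)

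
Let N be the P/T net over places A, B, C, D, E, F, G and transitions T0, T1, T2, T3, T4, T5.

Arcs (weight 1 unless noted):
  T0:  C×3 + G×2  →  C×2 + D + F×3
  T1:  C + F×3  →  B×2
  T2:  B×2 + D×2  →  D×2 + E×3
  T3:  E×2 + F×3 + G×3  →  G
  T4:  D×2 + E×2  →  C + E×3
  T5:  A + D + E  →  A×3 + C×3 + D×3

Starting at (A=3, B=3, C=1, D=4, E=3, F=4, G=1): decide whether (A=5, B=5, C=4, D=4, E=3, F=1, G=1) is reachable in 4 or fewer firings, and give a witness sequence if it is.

YES — reachable via ⟨T1, T4, T5⟩ (3 firings)

step 1: fire T1:  (A=3, B=3, C=1, D=4, E=3, F=4, G=1) → (A=3, B=5, C=0, D=4, E=3, F=1, G=1)
step 2: fire T4:  (A=3, B=5, C=0, D=4, E=3, F=1, G=1) → (A=3, B=5, C=1, D=2, E=4, F=1, G=1)
step 3: fire T5:  (A=3, B=5, C=1, D=2, E=4, F=1, G=1) → (A=5, B=5, C=4, D=4, E=3, F=1, G=1)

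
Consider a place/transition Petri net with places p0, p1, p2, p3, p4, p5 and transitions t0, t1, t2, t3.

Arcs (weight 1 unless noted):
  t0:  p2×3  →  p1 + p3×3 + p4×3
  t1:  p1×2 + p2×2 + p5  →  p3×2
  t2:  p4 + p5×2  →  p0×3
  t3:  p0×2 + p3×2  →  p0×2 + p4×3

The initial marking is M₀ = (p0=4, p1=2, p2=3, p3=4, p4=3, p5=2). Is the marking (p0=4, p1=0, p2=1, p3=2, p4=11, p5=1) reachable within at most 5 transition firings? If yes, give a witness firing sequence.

depth 0: 1 marking
depth 1: 5 markings reached so far
depth 2: 10 markings reached so far
depth 3: 14 markings reached so far
depth 4: 17 markings reached so far
depth 5: 18 markings reached so far
target is not among the 18 markings reachable within 5 steps

NO — not reachable within 5 firings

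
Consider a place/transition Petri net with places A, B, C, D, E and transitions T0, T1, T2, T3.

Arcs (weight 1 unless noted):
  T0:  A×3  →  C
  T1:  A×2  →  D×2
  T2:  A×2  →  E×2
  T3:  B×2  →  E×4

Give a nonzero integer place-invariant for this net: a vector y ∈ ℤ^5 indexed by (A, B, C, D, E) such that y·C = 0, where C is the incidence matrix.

y = (A:1, B:2, C:3, D:1, E:1)

Incidence matrix C (rows=places, cols=transitions):
       T0   T1   T2   T3
    A  -3   -2   -2    0
    B   0    0    0   -2
    C   1    0    0    0
    D   0    2    0    0
    E   0    0    2    4

Candidate y = [1, 2, 3, 1, 1]; check y·C column-wise:
  col T0: 1·-3 + 2·0 + 3·1 + 1·0 + 1·0 = 0
  col T1: 1·-2 + 2·0 + 3·0 + 1·2 + 1·0 = 0
  col T2: 1·-2 + 2·0 + 3·0 + 1·0 + 1·2 = 0
  col T3: 1·0 + 2·-2 + 3·0 + 1·0 + 1·4 = 0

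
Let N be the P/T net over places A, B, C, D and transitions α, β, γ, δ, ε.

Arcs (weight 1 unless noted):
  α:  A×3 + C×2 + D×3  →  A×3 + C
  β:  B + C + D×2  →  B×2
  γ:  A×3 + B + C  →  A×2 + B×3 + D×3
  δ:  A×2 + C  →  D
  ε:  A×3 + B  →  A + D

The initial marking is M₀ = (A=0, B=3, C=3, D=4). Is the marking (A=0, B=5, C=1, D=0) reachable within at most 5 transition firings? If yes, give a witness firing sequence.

YES — reachable via ⟨β, β⟩ (2 firings)

step 1: fire β:  (A=0, B=3, C=3, D=4) → (A=0, B=4, C=2, D=2)
step 2: fire β:  (A=0, B=4, C=2, D=2) → (A=0, B=5, C=1, D=0)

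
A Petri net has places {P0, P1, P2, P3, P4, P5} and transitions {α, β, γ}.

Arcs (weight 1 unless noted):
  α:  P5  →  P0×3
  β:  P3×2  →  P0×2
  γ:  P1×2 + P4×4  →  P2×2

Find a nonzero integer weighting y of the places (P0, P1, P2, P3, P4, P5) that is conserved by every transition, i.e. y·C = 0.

Incidence matrix C (rows=places, cols=transitions):
        α    β    γ
   P0   3    2    0
   P1   0    0   -2
   P2   0    0    2
   P3   0   -2    0
   P4   0    0   -4
   P5  -1    0    0

Candidate y = [0, 1, 1, 0, 0, 0]; check y·C column-wise:
  col α: 0·3 + 1·0 + 1·0 + 0·-1 = 0
  col β: 0·2 + 1·0 + 1·0 + 0·-2 = 0
  col γ: 1·-2 + 1·2 + 0·-4 = 0

y = (P0:0, P1:1, P2:1, P3:0, P4:0, P5:0)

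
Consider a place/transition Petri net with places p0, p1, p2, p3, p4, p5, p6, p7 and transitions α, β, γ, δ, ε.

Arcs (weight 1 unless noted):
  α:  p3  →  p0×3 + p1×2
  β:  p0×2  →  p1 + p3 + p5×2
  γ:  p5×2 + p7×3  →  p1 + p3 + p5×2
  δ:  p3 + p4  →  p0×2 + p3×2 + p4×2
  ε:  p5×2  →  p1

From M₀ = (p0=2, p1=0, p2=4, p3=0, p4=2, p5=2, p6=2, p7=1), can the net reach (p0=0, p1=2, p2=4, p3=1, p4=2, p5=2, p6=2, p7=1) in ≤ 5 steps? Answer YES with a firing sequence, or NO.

step 1: fire β:  (p0=2, p1=0, p2=4, p3=0, p4=2, p5=2, p6=2, p7=1) → (p0=0, p1=1, p2=4, p3=1, p4=2, p5=4, p6=2, p7=1)
step 2: fire ε:  (p0=0, p1=1, p2=4, p3=1, p4=2, p5=4, p6=2, p7=1) → (p0=0, p1=2, p2=4, p3=1, p4=2, p5=2, p6=2, p7=1)

YES — reachable via ⟨β, ε⟩ (2 firings)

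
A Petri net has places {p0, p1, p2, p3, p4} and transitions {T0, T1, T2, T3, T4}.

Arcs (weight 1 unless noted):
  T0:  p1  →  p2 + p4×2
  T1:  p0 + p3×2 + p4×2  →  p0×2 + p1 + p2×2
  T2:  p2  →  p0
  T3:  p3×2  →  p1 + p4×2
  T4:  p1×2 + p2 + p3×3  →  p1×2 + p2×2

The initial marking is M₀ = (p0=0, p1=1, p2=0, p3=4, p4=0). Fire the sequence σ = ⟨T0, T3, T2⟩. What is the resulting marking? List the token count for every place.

step 1: fire T0:  (p0=0, p1=1, p2=0, p3=4, p4=0) → (p0=0, p1=0, p2=1, p3=4, p4=2)
step 2: fire T3:  (p0=0, p1=0, p2=1, p3=4, p4=2) → (p0=0, p1=1, p2=1, p3=2, p4=4)
step 3: fire T2:  (p0=0, p1=1, p2=1, p3=2, p4=4) → (p0=1, p1=1, p2=0, p3=2, p4=4)

(p0=1, p1=1, p2=0, p3=2, p4=4)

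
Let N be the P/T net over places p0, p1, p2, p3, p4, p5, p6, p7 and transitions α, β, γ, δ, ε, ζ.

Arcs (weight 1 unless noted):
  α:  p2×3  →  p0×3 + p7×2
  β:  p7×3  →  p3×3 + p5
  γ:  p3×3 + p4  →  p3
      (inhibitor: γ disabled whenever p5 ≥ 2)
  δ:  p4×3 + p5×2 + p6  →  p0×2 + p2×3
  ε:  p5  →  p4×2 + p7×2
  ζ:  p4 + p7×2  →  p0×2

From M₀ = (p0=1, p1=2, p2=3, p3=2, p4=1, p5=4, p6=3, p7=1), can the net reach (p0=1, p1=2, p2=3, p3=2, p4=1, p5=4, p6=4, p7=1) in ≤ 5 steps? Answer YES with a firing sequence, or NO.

NO — not reachable within 5 firings

depth 0: 1 marking
depth 1: 3 markings reached so far
depth 2: 10 markings reached so far
depth 3: 19 markings reached so far
depth 4: 34 markings reached so far
depth 5: 53 markings reached so far
target is not among the 53 markings reachable within 5 steps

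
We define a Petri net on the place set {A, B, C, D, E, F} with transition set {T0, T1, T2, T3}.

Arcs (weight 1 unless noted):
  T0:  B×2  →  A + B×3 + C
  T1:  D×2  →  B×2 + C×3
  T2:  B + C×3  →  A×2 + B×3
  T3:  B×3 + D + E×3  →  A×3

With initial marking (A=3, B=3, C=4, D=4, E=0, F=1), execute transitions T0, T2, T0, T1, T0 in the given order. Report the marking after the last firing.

(A=8, B=10, C=7, D=2, E=0, F=1)

step 1: fire T0:  (A=3, B=3, C=4, D=4, E=0, F=1) → (A=4, B=4, C=5, D=4, E=0, F=1)
step 2: fire T2:  (A=4, B=4, C=5, D=4, E=0, F=1) → (A=6, B=6, C=2, D=4, E=0, F=1)
step 3: fire T0:  (A=6, B=6, C=2, D=4, E=0, F=1) → (A=7, B=7, C=3, D=4, E=0, F=1)
step 4: fire T1:  (A=7, B=7, C=3, D=4, E=0, F=1) → (A=7, B=9, C=6, D=2, E=0, F=1)
step 5: fire T0:  (A=7, B=9, C=6, D=2, E=0, F=1) → (A=8, B=10, C=7, D=2, E=0, F=1)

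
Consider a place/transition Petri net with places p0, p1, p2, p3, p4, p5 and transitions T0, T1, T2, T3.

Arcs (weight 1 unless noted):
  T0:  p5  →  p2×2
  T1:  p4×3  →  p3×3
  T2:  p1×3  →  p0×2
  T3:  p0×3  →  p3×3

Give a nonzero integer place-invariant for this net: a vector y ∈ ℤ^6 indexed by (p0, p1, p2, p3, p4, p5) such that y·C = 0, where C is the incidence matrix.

Incidence matrix C (rows=places, cols=transitions):
       T0   T1   T2   T3
   p0   0    0    2   -3
   p1   0    0   -3    0
   p2   2    0    0    0
   p3   0    3    0    3
   p4   0   -3    0    0
   p5  -1    0    0    0

Candidate y = [3, 2, 0, 3, 3, 0]; check y·C column-wise:
  col T0: 3·0 + 2·0 + 0·2 + 3·0 + 3·0 + 0·-1 = 0
  col T1: 3·0 + 2·0 + 3·3 + 3·-3 = 0
  col T2: 3·2 + 2·-3 + 3·0 + 3·0 = 0
  col T3: 3·-3 + 2·0 + 3·3 + 3·0 = 0

y = (p0:3, p1:2, p2:0, p3:3, p4:3, p5:0)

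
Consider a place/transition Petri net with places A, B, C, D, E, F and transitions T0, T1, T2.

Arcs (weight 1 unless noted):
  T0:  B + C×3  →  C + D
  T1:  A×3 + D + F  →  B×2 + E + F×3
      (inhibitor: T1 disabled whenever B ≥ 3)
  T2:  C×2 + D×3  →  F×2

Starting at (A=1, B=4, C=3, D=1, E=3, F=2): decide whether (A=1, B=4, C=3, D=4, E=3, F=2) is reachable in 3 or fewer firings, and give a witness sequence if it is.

depth 0: 1 marking
depth 1: 2 markings reached so far
depth 2: 2 markings reached so far
(frontier empty at depth 2; search complete)
target is not among the 2 markings reachable within 3 steps

NO — not reachable within 3 firings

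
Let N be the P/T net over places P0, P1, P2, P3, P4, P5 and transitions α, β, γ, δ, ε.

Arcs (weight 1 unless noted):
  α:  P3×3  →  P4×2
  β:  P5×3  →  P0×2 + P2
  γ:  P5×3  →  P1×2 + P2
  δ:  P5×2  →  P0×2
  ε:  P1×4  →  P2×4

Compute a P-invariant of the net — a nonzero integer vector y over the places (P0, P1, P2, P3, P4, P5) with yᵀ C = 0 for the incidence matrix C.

y = (P0:0, P1:0, P2:0, P3:2, P4:3, P5:0)

Incidence matrix C (rows=places, cols=transitions):
        α    β    γ    δ    ε
   P0   0    2    0    2    0
   P1   0    0    2    0   -4
   P2   0    1    1    0    4
   P3  -3    0    0    0    0
   P4   2    0    0    0    0
   P5   0   -3   -3   -2    0

Candidate y = [0, 0, 0, 2, 3, 0]; check y·C column-wise:
  col α: 2·-3 + 3·2 = 0
  col β: 0·2 + 0·1 + 2·0 + 3·0 + 0·-3 = 0
  col γ: 0·2 + 0·1 + 2·0 + 3·0 + 0·-3 = 0
  col δ: 0·2 + 2·0 + 3·0 + 0·-2 = 0
  col ε: 0·-4 + 0·4 + 2·0 + 3·0 = 0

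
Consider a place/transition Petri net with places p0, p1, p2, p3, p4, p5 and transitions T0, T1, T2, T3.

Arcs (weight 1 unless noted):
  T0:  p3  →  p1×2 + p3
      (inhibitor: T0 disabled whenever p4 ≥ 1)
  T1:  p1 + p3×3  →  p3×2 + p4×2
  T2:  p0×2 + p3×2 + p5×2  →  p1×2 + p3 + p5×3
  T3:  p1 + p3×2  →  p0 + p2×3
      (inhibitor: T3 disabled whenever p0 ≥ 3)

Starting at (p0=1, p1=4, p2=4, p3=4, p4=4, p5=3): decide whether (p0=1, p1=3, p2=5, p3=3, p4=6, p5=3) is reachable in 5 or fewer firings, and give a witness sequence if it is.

depth 0: 1 marking
depth 1: 3 markings reached so far
depth 2: 7 markings reached so far
depth 3: 8 markings reached so far
depth 4: 8 markings reached so far
(frontier empty at depth 4; search complete)
target is not among the 8 markings reachable within 5 steps

NO — not reachable within 5 firings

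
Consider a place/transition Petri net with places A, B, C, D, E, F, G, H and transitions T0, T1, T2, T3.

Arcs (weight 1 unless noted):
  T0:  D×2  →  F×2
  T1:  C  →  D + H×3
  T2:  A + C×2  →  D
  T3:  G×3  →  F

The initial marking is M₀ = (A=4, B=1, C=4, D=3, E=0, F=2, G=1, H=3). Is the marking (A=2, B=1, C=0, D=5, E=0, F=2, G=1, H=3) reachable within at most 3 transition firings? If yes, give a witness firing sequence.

step 1: fire T2:  (A=4, B=1, C=4, D=3, E=0, F=2, G=1, H=3) → (A=3, B=1, C=2, D=4, E=0, F=2, G=1, H=3)
step 2: fire T2:  (A=3, B=1, C=2, D=4, E=0, F=2, G=1, H=3) → (A=2, B=1, C=0, D=5, E=0, F=2, G=1, H=3)

YES — reachable via ⟨T2, T2⟩ (2 firings)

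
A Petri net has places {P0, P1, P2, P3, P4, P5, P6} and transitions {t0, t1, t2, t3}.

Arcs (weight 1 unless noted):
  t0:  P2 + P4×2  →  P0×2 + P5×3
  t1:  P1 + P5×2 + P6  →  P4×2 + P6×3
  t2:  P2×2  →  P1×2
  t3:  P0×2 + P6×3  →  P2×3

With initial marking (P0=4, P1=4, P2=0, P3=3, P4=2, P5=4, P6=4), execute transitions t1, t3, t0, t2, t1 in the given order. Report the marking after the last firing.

step 1: fire t1:  (P0=4, P1=4, P2=0, P3=3, P4=2, P5=4, P6=4) → (P0=4, P1=3, P2=0, P3=3, P4=4, P5=2, P6=6)
step 2: fire t3:  (P0=4, P1=3, P2=0, P3=3, P4=4, P5=2, P6=6) → (P0=2, P1=3, P2=3, P3=3, P4=4, P5=2, P6=3)
step 3: fire t0:  (P0=2, P1=3, P2=3, P3=3, P4=4, P5=2, P6=3) → (P0=4, P1=3, P2=2, P3=3, P4=2, P5=5, P6=3)
step 4: fire t2:  (P0=4, P1=3, P2=2, P3=3, P4=2, P5=5, P6=3) → (P0=4, P1=5, P2=0, P3=3, P4=2, P5=5, P6=3)
step 5: fire t1:  (P0=4, P1=5, P2=0, P3=3, P4=2, P5=5, P6=3) → (P0=4, P1=4, P2=0, P3=3, P4=4, P5=3, P6=5)

(P0=4, P1=4, P2=0, P3=3, P4=4, P5=3, P6=5)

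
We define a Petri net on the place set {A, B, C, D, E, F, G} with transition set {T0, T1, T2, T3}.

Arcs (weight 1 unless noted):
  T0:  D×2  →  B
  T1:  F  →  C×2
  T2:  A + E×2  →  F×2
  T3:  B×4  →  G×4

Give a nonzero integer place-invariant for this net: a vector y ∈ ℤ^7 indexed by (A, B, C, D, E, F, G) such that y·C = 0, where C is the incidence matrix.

Incidence matrix C (rows=places, cols=transitions):
       T0   T1   T2   T3
    A   0    0   -1    0
    B   1    0    0   -4
    C   0    2    0    0
    D  -2    0    0    0
    E   0    0   -2    0
    F   0   -1    2    0
    G   0    0    0    4

Candidate y = [2, 0, 0, 0, -1, 0, 0]; check y·C column-wise:
  col T0: 2·0 + 0·1 + 0·-2 + -1·0 = 0
  col T1: 2·0 + 0·2 + -1·0 + 0·-1 = 0
  col T2: 2·-1 + -1·-2 + 0·2 = 0
  col T3: 2·0 + 0·-4 + -1·0 + 0·4 = 0

y = (A:2, B:0, C:0, D:0, E:-1, F:0, G:0)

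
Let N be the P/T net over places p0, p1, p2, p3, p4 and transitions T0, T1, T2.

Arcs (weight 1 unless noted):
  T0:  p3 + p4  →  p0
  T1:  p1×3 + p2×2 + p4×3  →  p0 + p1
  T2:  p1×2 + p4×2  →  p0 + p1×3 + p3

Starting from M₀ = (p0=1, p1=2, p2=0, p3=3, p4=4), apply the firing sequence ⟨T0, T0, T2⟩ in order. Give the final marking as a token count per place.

step 1: fire T0:  (p0=1, p1=2, p2=0, p3=3, p4=4) → (p0=2, p1=2, p2=0, p3=2, p4=3)
step 2: fire T0:  (p0=2, p1=2, p2=0, p3=2, p4=3) → (p0=3, p1=2, p2=0, p3=1, p4=2)
step 3: fire T2:  (p0=3, p1=2, p2=0, p3=1, p4=2) → (p0=4, p1=3, p2=0, p3=2, p4=0)

(p0=4, p1=3, p2=0, p3=2, p4=0)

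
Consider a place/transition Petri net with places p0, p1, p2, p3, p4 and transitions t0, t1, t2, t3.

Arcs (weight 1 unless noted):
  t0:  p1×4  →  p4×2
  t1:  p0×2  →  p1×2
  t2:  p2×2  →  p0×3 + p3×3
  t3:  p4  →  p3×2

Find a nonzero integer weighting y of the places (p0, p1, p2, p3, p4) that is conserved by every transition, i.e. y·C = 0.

Incidence matrix C (rows=places, cols=transitions):
       t0   t1   t2   t3
   p0   0   -2    3    0
   p1  -4    2    0    0
   p2   0    0   -2    0
   p3   0    0    3    2
   p4   2    0    0   -1

Candidate y = [1, 1, 3, 1, 2]; check y·C column-wise:
  col t0: 1·0 + 1·-4 + 3·0 + 1·0 + 2·2 = 0
  col t1: 1·-2 + 1·2 + 3·0 + 1·0 + 2·0 = 0
  col t2: 1·3 + 1·0 + 3·-2 + 1·3 + 2·0 = 0
  col t3: 1·0 + 1·0 + 3·0 + 1·2 + 2·-1 = 0

y = (p0:1, p1:1, p2:3, p3:1, p4:2)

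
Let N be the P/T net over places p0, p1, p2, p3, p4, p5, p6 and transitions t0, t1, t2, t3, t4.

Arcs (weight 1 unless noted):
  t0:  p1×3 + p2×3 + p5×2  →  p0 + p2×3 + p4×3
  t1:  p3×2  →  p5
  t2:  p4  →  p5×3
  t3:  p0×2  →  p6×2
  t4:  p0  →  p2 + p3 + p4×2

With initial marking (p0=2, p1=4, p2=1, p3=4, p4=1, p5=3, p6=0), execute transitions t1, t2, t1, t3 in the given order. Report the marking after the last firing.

(p0=0, p1=4, p2=1, p3=0, p4=0, p5=8, p6=2)

step 1: fire t1:  (p0=2, p1=4, p2=1, p3=4, p4=1, p5=3, p6=0) → (p0=2, p1=4, p2=1, p3=2, p4=1, p5=4, p6=0)
step 2: fire t2:  (p0=2, p1=4, p2=1, p3=2, p4=1, p5=4, p6=0) → (p0=2, p1=4, p2=1, p3=2, p4=0, p5=7, p6=0)
step 3: fire t1:  (p0=2, p1=4, p2=1, p3=2, p4=0, p5=7, p6=0) → (p0=2, p1=4, p2=1, p3=0, p4=0, p5=8, p6=0)
step 4: fire t3:  (p0=2, p1=4, p2=1, p3=0, p4=0, p5=8, p6=0) → (p0=0, p1=4, p2=1, p3=0, p4=0, p5=8, p6=2)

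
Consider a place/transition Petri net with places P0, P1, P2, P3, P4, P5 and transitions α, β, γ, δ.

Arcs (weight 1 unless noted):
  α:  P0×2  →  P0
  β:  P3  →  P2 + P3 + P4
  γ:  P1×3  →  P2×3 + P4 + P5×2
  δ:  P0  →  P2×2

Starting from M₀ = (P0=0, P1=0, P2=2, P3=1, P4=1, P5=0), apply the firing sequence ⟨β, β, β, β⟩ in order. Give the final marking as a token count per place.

step 1: fire β:  (P0=0, P1=0, P2=2, P3=1, P4=1, P5=0) → (P0=0, P1=0, P2=3, P3=1, P4=2, P5=0)
step 2: fire β:  (P0=0, P1=0, P2=3, P3=1, P4=2, P5=0) → (P0=0, P1=0, P2=4, P3=1, P4=3, P5=0)
step 3: fire β:  (P0=0, P1=0, P2=4, P3=1, P4=3, P5=0) → (P0=0, P1=0, P2=5, P3=1, P4=4, P5=0)
step 4: fire β:  (P0=0, P1=0, P2=5, P3=1, P4=4, P5=0) → (P0=0, P1=0, P2=6, P3=1, P4=5, P5=0)

(P0=0, P1=0, P2=6, P3=1, P4=5, P5=0)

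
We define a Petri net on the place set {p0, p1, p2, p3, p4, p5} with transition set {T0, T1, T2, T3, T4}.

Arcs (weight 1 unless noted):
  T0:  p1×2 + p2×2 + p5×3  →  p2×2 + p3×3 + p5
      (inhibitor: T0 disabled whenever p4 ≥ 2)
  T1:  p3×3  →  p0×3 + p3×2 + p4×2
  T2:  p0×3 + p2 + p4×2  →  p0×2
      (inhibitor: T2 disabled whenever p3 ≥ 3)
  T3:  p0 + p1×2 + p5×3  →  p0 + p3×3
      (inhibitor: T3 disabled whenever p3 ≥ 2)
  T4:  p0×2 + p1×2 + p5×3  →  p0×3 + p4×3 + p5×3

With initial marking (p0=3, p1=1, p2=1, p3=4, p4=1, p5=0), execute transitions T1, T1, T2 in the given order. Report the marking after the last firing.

step 1: fire T1:  (p0=3, p1=1, p2=1, p3=4, p4=1, p5=0) → (p0=6, p1=1, p2=1, p3=3, p4=3, p5=0)
step 2: fire T1:  (p0=6, p1=1, p2=1, p3=3, p4=3, p5=0) → (p0=9, p1=1, p2=1, p3=2, p4=5, p5=0)
step 3: fire T2:  (p0=9, p1=1, p2=1, p3=2, p4=5, p5=0) → (p0=8, p1=1, p2=0, p3=2, p4=3, p5=0)

(p0=8, p1=1, p2=0, p3=2, p4=3, p5=0)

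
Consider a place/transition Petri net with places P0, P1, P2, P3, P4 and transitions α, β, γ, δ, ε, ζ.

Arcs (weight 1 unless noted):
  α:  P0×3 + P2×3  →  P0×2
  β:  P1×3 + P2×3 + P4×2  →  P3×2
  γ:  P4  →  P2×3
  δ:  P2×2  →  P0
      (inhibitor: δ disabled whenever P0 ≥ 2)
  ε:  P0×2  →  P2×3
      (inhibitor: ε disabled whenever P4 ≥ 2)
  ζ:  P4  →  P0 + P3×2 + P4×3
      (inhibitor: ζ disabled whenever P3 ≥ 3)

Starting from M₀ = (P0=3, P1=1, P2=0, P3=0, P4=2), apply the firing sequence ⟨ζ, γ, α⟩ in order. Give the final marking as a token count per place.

step 1: fire ζ:  (P0=3, P1=1, P2=0, P3=0, P4=2) → (P0=4, P1=1, P2=0, P3=2, P4=4)
step 2: fire γ:  (P0=4, P1=1, P2=0, P3=2, P4=4) → (P0=4, P1=1, P2=3, P3=2, P4=3)
step 3: fire α:  (P0=4, P1=1, P2=3, P3=2, P4=3) → (P0=3, P1=1, P2=0, P3=2, P4=3)

(P0=3, P1=1, P2=0, P3=2, P4=3)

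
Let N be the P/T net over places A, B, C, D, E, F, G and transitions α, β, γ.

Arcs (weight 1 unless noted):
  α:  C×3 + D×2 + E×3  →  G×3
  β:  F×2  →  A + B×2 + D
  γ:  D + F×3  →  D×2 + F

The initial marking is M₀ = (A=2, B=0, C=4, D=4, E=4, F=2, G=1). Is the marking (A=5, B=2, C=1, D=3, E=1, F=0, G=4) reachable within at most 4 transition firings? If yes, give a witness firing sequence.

NO — not reachable within 4 firings

depth 0: 1 marking
depth 1: 3 markings reached so far
depth 2: 4 markings reached so far
depth 3: 4 markings reached so far
(frontier empty at depth 3; search complete)
target is not among the 4 markings reachable within 4 steps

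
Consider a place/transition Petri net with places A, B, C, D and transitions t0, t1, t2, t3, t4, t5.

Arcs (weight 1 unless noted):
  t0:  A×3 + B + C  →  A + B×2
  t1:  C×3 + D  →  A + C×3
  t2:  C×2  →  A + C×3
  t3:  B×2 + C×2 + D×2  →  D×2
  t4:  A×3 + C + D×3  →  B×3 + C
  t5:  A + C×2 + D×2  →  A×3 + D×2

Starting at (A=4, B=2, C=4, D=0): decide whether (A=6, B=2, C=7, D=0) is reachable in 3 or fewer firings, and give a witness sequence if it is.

depth 0: 1 marking
depth 1: 3 markings reached so far
depth 2: 5 markings reached so far
depth 3: 8 markings reached so far
target is not among the 8 markings reachable within 3 steps

NO — not reachable within 3 firings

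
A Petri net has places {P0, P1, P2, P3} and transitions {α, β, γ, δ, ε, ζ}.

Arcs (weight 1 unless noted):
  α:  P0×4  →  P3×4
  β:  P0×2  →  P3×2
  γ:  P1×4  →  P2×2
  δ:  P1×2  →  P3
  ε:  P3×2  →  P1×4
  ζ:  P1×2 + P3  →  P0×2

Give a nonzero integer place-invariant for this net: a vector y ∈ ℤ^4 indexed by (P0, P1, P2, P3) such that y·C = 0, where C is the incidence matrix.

Incidence matrix C (rows=places, cols=transitions):
        α    β    γ    δ    ε    ζ
   P0  -4   -2    0    0    0    2
   P1   0    0   -4   -2    4   -2
   P2   0    0    2    0    0    0
   P3   4    2    0    1   -2   -1

Candidate y = [2, 1, 2, 2]; check y·C column-wise:
  col α: 2·-4 + 1·0 + 2·0 + 2·4 = 0
  col β: 2·-2 + 1·0 + 2·0 + 2·2 = 0
  col γ: 2·0 + 1·-4 + 2·2 + 2·0 = 0
  col δ: 2·0 + 1·-2 + 2·0 + 2·1 = 0
  col ε: 2·0 + 1·4 + 2·0 + 2·-2 = 0
  col ζ: 2·2 + 1·-2 + 2·0 + 2·-1 = 0

y = (P0:2, P1:1, P2:2, P3:2)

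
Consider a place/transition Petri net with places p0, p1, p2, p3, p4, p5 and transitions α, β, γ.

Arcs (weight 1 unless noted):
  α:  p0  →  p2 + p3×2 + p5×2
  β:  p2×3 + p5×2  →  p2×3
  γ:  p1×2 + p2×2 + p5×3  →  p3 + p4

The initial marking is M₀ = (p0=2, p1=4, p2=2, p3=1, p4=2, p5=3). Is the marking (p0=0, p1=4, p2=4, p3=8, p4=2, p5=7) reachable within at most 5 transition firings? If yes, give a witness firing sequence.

NO — not reachable within 5 firings

depth 0: 1 marking
depth 1: 3 markings reached so far
depth 2: 6 markings reached so far
depth 3: 10 markings reached so far
depth 4: 13 markings reached so far
depth 5: 15 markings reached so far
target is not among the 15 markings reachable within 5 steps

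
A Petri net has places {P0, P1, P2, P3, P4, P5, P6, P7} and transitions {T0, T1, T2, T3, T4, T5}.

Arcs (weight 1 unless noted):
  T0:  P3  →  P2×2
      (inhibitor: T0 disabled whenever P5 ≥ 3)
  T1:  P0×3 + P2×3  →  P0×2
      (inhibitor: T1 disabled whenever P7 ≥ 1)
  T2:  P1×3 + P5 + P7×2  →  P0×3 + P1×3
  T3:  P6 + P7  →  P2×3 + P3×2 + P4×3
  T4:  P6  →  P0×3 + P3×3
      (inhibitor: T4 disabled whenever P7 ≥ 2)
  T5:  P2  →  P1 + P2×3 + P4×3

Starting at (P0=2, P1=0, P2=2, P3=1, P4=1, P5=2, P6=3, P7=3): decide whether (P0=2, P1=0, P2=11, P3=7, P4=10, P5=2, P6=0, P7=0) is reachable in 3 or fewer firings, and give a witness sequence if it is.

YES — reachable via ⟨T3, T3, T3⟩ (3 firings)

step 1: fire T3:  (P0=2, P1=0, P2=2, P3=1, P4=1, P5=2, P6=3, P7=3) → (P0=2, P1=0, P2=5, P3=3, P4=4, P5=2, P6=2, P7=2)
step 2: fire T3:  (P0=2, P1=0, P2=5, P3=3, P4=4, P5=2, P6=2, P7=2) → (P0=2, P1=0, P2=8, P3=5, P4=7, P5=2, P6=1, P7=1)
step 3: fire T3:  (P0=2, P1=0, P2=8, P3=5, P4=7, P5=2, P6=1, P7=1) → (P0=2, P1=0, P2=11, P3=7, P4=10, P5=2, P6=0, P7=0)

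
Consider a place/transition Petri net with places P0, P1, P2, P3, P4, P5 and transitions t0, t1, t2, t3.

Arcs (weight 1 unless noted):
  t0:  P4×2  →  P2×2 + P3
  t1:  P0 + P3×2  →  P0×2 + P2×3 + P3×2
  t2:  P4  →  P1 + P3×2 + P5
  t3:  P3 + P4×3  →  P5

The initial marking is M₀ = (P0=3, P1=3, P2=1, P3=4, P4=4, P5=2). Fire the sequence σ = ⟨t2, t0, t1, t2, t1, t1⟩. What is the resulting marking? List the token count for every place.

(P0=6, P1=5, P2=12, P3=9, P4=0, P5=4)

step 1: fire t2:  (P0=3, P1=3, P2=1, P3=4, P4=4, P5=2) → (P0=3, P1=4, P2=1, P3=6, P4=3, P5=3)
step 2: fire t0:  (P0=3, P1=4, P2=1, P3=6, P4=3, P5=3) → (P0=3, P1=4, P2=3, P3=7, P4=1, P5=3)
step 3: fire t1:  (P0=3, P1=4, P2=3, P3=7, P4=1, P5=3) → (P0=4, P1=4, P2=6, P3=7, P4=1, P5=3)
step 4: fire t2:  (P0=4, P1=4, P2=6, P3=7, P4=1, P5=3) → (P0=4, P1=5, P2=6, P3=9, P4=0, P5=4)
step 5: fire t1:  (P0=4, P1=5, P2=6, P3=9, P4=0, P5=4) → (P0=5, P1=5, P2=9, P3=9, P4=0, P5=4)
step 6: fire t1:  (P0=5, P1=5, P2=9, P3=9, P4=0, P5=4) → (P0=6, P1=5, P2=12, P3=9, P4=0, P5=4)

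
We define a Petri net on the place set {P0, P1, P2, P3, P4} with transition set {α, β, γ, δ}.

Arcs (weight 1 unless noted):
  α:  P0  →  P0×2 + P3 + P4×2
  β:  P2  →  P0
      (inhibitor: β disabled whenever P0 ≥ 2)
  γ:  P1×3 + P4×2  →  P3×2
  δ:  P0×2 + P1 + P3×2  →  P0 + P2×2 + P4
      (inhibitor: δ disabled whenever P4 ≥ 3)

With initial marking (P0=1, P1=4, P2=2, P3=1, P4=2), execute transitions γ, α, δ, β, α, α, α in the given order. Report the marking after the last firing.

(P0=5, P1=0, P2=3, P3=5, P4=9)

step 1: fire γ:  (P0=1, P1=4, P2=2, P3=1, P4=2) → (P0=1, P1=1, P2=2, P3=3, P4=0)
step 2: fire α:  (P0=1, P1=1, P2=2, P3=3, P4=0) → (P0=2, P1=1, P2=2, P3=4, P4=2)
step 3: fire δ:  (P0=2, P1=1, P2=2, P3=4, P4=2) → (P0=1, P1=0, P2=4, P3=2, P4=3)
step 4: fire β:  (P0=1, P1=0, P2=4, P3=2, P4=3) → (P0=2, P1=0, P2=3, P3=2, P4=3)
step 5: fire α:  (P0=2, P1=0, P2=3, P3=2, P4=3) → (P0=3, P1=0, P2=3, P3=3, P4=5)
step 6: fire α:  (P0=3, P1=0, P2=3, P3=3, P4=5) → (P0=4, P1=0, P2=3, P3=4, P4=7)
step 7: fire α:  (P0=4, P1=0, P2=3, P3=4, P4=7) → (P0=5, P1=0, P2=3, P3=5, P4=9)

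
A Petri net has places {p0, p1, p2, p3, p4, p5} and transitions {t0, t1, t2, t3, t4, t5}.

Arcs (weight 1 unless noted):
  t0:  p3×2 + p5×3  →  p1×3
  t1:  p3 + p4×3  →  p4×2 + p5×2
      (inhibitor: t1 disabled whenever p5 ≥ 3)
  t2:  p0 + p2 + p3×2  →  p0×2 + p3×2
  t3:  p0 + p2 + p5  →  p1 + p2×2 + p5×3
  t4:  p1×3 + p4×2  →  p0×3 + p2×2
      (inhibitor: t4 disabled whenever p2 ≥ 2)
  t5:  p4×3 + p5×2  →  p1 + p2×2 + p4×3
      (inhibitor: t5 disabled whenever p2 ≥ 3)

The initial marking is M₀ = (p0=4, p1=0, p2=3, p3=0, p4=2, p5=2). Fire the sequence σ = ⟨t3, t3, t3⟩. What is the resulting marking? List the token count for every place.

step 1: fire t3:  (p0=4, p1=0, p2=3, p3=0, p4=2, p5=2) → (p0=3, p1=1, p2=4, p3=0, p4=2, p5=4)
step 2: fire t3:  (p0=3, p1=1, p2=4, p3=0, p4=2, p5=4) → (p0=2, p1=2, p2=5, p3=0, p4=2, p5=6)
step 3: fire t3:  (p0=2, p1=2, p2=5, p3=0, p4=2, p5=6) → (p0=1, p1=3, p2=6, p3=0, p4=2, p5=8)

(p0=1, p1=3, p2=6, p3=0, p4=2, p5=8)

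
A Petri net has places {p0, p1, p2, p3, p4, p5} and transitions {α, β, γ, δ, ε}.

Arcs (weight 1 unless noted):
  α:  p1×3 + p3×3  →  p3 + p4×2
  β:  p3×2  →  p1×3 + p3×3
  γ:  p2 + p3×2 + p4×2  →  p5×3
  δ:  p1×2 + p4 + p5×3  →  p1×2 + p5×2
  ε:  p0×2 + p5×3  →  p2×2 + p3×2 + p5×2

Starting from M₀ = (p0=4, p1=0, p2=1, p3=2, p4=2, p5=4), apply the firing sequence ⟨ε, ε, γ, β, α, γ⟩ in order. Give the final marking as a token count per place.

step 1: fire ε:  (p0=4, p1=0, p2=1, p3=2, p4=2, p5=4) → (p0=2, p1=0, p2=3, p3=4, p4=2, p5=3)
step 2: fire ε:  (p0=2, p1=0, p2=3, p3=4, p4=2, p5=3) → (p0=0, p1=0, p2=5, p3=6, p4=2, p5=2)
step 3: fire γ:  (p0=0, p1=0, p2=5, p3=6, p4=2, p5=2) → (p0=0, p1=0, p2=4, p3=4, p4=0, p5=5)
step 4: fire β:  (p0=0, p1=0, p2=4, p3=4, p4=0, p5=5) → (p0=0, p1=3, p2=4, p3=5, p4=0, p5=5)
step 5: fire α:  (p0=0, p1=3, p2=4, p3=5, p4=0, p5=5) → (p0=0, p1=0, p2=4, p3=3, p4=2, p5=5)
step 6: fire γ:  (p0=0, p1=0, p2=4, p3=3, p4=2, p5=5) → (p0=0, p1=0, p2=3, p3=1, p4=0, p5=8)

(p0=0, p1=0, p2=3, p3=1, p4=0, p5=8)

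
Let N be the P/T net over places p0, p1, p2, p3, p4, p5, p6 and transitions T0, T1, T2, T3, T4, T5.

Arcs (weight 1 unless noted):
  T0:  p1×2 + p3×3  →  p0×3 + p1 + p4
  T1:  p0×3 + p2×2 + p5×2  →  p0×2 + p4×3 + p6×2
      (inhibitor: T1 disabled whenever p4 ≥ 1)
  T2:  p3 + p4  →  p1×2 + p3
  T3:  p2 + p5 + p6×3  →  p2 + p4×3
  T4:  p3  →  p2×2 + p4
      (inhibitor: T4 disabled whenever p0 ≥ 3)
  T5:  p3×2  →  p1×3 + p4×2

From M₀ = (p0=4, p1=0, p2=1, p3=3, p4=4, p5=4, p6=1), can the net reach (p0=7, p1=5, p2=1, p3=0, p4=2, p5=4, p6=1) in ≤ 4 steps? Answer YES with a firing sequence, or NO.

step 1: fire T2:  (p0=4, p1=0, p2=1, p3=3, p4=4, p5=4, p6=1) → (p0=4, p1=2, p2=1, p3=3, p4=3, p5=4, p6=1)
step 2: fire T2:  (p0=4, p1=2, p2=1, p3=3, p4=3, p5=4, p6=1) → (p0=4, p1=4, p2=1, p3=3, p4=2, p5=4, p6=1)
step 3: fire T2:  (p0=4, p1=4, p2=1, p3=3, p4=2, p5=4, p6=1) → (p0=4, p1=6, p2=1, p3=3, p4=1, p5=4, p6=1)
step 4: fire T0:  (p0=4, p1=6, p2=1, p3=3, p4=1, p5=4, p6=1) → (p0=7, p1=5, p2=1, p3=0, p4=2, p5=4, p6=1)

YES — reachable via ⟨T2, T2, T2, T0⟩ (4 firings)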